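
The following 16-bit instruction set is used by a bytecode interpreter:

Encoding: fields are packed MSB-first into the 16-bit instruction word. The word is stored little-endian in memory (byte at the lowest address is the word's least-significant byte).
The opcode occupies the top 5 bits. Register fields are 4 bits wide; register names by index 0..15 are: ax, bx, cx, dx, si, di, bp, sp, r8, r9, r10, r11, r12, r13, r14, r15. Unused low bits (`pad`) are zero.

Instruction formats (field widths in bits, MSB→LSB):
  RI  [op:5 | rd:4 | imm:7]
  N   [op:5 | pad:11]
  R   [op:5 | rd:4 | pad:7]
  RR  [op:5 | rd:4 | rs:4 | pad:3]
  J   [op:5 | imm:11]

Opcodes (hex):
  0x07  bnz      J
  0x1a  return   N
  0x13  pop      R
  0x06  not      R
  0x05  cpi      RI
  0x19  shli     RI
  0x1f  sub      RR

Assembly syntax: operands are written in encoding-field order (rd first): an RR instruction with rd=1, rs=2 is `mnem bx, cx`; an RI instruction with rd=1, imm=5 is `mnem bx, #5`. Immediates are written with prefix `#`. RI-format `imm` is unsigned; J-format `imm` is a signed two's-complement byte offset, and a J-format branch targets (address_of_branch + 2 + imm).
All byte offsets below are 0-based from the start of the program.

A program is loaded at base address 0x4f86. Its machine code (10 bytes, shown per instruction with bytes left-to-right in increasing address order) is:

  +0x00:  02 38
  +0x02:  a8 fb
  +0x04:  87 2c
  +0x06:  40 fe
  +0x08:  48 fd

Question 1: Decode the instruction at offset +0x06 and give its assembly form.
+0x06: 40 fe ⇒ word 0xfe40 (little)
  top 5b → 0x1f → sub [RR]
  rd@[10:7]=0xc ⇒ r12
  rs@[6:3]=0x8 ⇒ r8

sub r12, r8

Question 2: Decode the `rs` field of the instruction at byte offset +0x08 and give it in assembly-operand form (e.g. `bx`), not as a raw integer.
r9

+0x08: 48 fd ⇒ word 0xfd48 (little)
  top 5b → 0x1f → sub [RR]
  rd@[10:7]=0xa ⇒ r10
  rs@[6:3]=0x9 ⇒ r9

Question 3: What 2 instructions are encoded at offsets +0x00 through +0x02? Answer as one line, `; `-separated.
bnz #2; sub sp, di

[00] 02 38 → 0x3802
  top 5b → 0x7 → bnz [J]
  imm: (w>>0)&0x7ff=0x2 → #2
[02] a8 fb → 0xfba8
  top 5b → 0x1f → sub [RR]
  rd: (w>>7)&0xf=0x7 → sp
  rs: (w>>3)&0xf=0x5 → di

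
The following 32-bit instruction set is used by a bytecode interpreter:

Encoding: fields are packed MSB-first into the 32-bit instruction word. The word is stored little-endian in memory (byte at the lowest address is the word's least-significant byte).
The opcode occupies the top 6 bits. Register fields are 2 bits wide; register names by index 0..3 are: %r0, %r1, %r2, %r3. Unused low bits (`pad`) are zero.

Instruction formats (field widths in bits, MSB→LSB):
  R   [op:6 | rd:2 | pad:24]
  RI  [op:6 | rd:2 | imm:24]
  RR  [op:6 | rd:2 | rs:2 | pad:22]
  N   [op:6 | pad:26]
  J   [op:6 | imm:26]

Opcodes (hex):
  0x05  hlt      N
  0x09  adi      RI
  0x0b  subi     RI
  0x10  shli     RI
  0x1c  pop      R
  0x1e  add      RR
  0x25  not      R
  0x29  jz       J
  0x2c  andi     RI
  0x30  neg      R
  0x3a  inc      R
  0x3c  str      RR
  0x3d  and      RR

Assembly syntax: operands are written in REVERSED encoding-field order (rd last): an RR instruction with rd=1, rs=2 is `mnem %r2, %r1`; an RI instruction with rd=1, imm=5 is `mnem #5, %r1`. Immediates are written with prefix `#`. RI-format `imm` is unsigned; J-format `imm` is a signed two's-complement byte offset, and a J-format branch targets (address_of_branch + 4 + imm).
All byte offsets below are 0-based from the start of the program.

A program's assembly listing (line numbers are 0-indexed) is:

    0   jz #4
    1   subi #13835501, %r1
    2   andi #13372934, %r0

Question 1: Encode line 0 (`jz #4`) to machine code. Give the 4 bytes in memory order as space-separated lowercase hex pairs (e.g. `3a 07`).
L0: jz op=0x29:6|imm=4:26 ⇒ 0xa4000004 ⇒ little 04 00 00 a4

04 00 00 a4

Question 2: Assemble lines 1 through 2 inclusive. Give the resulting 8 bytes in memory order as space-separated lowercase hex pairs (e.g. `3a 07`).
ed 1c d3 2d 06 0e cc b0

line 1 (subi): pack op=0xb:6|rd=1:2|imm=13835501:24 = 0x2dd31ced; little→ ed 1c d3 2d
line 2 (andi): pack op=0x2c:6|rd=0:2|imm=13372934:24 = 0xb0cc0e06; little→ 06 0e cc b0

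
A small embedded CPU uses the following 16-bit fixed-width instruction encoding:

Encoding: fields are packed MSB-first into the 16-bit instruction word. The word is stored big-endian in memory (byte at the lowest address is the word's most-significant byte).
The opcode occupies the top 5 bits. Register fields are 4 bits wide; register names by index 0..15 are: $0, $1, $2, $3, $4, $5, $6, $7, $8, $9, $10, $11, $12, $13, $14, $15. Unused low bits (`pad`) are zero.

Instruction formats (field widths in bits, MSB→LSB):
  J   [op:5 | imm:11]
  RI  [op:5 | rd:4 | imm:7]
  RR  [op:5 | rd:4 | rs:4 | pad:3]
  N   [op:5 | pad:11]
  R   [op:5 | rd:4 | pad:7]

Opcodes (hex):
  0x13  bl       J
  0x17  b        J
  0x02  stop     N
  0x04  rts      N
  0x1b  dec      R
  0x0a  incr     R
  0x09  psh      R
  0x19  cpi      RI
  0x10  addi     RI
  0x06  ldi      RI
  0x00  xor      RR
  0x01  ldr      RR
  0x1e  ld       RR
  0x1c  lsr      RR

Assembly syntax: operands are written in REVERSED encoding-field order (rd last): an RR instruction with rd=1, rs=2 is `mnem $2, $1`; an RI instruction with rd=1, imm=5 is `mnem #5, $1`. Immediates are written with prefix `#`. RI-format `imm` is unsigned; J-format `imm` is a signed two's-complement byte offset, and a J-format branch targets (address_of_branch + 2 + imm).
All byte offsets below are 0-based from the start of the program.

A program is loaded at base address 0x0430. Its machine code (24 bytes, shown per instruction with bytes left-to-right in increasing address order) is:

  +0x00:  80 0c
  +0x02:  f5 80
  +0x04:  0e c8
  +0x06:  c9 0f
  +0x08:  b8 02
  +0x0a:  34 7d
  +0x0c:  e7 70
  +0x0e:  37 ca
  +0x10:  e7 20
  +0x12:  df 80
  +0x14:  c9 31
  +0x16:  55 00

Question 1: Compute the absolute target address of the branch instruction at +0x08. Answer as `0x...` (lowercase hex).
off 0x08: read b8 02 as big → 0xb802
  op=0xb802>>11=0x17 ⇒ b (J)
  imm@[10:0]=0x2 ⇒ #2
  target = base 0x0430 + off 0x08 + 2 + imm 2 = 0x043c

0x043c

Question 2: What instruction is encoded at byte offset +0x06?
cpi #15, $2

@+06  big-endian(c9 0f) = 0xc90f
  opcode bits[15:11]=0x19: cpi/RI
  [10:7] rd=2 = $2
  [6:0] imm=15 = #15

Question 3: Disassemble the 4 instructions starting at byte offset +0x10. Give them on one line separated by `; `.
+0x10: e7 20 ⇒ word 0xe720 (big)
  top 5b → 0x1c → lsr [RR]
  rd@[10:7]=0xe ⇒ $14
  rs@[6:3]=0x4 ⇒ $4
+0x12: df 80 ⇒ word 0xdf80 (big)
  top 5b → 0x1b → dec [R]
  rd@[10:7]=0xf ⇒ $15
+0x14: c9 31 ⇒ word 0xc931 (big)
  top 5b → 0x19 → cpi [RI]
  rd@[10:7]=0x2 ⇒ $2
  imm@[6:0]=0x31 ⇒ #49
+0x16: 55 00 ⇒ word 0x5500 (big)
  top 5b → 0xa → incr [R]
  rd@[10:7]=0xa ⇒ $10

lsr $4, $14; dec $15; cpi #49, $2; incr $10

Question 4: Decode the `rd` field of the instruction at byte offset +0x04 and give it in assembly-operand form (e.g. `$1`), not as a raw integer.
$13

[04] 0e c8 → 0x0ec8
  top 5b → 0x1 → ldr [RR]
  rd@[10:7]=0xd ⇒ $13
  rs@[6:3]=0x9 ⇒ $9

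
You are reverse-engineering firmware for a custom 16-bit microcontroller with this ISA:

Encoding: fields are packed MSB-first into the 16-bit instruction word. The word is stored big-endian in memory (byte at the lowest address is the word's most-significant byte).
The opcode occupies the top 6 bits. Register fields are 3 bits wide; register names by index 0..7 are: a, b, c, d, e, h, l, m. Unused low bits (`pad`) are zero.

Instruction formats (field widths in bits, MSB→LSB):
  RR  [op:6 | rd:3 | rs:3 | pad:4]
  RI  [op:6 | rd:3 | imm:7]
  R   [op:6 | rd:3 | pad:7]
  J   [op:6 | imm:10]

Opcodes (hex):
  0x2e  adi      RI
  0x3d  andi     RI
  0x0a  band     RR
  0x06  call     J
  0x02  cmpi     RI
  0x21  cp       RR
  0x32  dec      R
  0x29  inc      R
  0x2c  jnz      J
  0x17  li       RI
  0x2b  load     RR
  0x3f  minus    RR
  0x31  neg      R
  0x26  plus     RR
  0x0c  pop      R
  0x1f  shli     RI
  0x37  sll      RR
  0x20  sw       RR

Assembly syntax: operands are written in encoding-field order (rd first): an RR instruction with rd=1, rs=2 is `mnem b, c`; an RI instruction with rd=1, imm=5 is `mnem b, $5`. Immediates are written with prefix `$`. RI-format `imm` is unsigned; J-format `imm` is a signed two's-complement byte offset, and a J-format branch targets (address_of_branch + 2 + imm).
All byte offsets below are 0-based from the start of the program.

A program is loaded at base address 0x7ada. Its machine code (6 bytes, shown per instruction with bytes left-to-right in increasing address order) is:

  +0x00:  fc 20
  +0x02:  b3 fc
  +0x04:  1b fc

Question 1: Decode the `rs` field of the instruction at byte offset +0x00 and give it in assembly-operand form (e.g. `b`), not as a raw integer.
@+00  big-endian(fc 20) = 0xfc20
  opcode bits[15:10]=0x3f: minus/RR
  [9:7] rd=0 = a
  [6:4] rs=2 = c

c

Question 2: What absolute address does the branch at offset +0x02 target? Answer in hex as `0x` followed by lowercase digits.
[02] b3 fc → 0xb3fc
  top 6b → 0x2c → jnz [J]
  imm: (w>>0)&0x3ff=0x3fc (s10→-4) → $-4
  target = base 0x7ada + off 0x02 + 2 + imm -4 = 0x7ada

0x7ada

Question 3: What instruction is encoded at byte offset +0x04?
call $-4

+0x04: 1b fc ⇒ word 0x1bfc (big)
  op=0x1bfc>>10=0x6 ⇒ call (J)
  imm: (w>>0)&0x3ff=0x3fc (s10→-4) → $-4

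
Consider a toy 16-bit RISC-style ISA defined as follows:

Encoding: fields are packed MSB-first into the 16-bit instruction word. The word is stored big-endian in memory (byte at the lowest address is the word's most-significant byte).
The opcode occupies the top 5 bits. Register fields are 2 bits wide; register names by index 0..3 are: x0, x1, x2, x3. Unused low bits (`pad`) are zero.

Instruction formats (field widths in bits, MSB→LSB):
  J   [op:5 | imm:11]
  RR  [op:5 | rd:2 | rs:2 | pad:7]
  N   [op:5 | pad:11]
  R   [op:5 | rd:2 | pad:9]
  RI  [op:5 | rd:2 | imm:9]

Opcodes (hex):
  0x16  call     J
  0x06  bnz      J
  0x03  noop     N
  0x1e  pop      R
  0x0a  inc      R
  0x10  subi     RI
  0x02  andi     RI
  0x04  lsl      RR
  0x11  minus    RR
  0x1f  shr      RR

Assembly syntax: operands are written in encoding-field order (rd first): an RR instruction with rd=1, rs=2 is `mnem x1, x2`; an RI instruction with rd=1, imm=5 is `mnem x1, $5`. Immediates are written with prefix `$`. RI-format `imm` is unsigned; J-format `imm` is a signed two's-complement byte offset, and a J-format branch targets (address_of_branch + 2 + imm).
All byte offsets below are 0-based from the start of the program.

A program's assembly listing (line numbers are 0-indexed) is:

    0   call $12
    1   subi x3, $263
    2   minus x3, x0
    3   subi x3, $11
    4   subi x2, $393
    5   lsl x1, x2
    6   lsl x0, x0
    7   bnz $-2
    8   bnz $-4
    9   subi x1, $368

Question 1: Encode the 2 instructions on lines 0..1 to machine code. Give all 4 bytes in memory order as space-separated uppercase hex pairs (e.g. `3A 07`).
L0: call op=0x16:5|imm=12:11 ⇒ 0xb00c ⇒ big b0 0c
L1: subi op=0x10:5|rd=3:2|imm=263:9 ⇒ 0x8707 ⇒ big 87 07

B0 0C 87 07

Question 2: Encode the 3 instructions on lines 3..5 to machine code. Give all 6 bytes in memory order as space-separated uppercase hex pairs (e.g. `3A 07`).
3. subi fields op=0x10:5|rd=3:2|imm=11:9 → word 860bh → 86 0b
4. subi fields op=0x10:5|rd=2:2|imm=393:9 → word 8589h → 85 89
5. lsl fields op=0x4:5|rd=1:2|rs=2:2|pad=0:7 → word 2300h → 23 00

86 0B 85 89 23 00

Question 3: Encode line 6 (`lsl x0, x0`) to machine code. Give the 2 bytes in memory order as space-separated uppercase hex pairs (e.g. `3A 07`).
L6: lsl op=0x4:5|rd=0:2|rs=0:2|pad=0:7 ⇒ 0x2000 ⇒ big 20 00

20 00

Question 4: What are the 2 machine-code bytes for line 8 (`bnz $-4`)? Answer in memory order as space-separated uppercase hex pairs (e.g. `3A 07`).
37 FC

8. bnz fields op=0x6:5|imm=-4:11 → word 37fch → 37 fc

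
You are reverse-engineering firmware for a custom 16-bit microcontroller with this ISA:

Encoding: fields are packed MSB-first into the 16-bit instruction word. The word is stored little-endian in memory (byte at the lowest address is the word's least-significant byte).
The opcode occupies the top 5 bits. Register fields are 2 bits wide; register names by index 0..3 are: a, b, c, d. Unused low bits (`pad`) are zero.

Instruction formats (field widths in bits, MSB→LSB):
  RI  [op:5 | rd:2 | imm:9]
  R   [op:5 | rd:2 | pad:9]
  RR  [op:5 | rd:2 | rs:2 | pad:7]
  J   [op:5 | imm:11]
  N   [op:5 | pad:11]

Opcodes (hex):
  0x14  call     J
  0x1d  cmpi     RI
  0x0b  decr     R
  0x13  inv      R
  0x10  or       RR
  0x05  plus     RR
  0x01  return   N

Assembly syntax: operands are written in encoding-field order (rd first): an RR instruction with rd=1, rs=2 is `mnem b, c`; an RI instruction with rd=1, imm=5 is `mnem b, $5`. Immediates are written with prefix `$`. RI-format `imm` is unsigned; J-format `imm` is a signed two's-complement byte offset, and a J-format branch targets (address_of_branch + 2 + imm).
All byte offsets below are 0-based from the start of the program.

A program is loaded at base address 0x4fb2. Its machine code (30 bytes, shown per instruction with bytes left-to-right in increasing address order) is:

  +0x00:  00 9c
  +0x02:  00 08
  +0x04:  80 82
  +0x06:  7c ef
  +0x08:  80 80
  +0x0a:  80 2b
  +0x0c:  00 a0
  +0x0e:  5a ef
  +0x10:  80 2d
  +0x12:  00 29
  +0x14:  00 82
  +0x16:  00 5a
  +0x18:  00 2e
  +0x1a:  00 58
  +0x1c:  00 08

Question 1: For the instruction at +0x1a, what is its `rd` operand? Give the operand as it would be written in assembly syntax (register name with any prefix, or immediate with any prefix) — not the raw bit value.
off 0x1a: read 00 58 as little → 0x5800
  top 5b → 0xb → decr [R]
  rd: (w>>9)&0x3=0x0 → a

a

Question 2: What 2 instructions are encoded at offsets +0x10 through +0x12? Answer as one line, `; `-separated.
plus c, d; plus a, c

[10] 80 2d → 0x2d80
  op=0x2d80>>11=0x5 ⇒ plus (RR)
  rd: (w>>9)&0x3=0x2 → c
  rs: (w>>7)&0x3=0x3 → d
[12] 00 29 → 0x2900
  op=0x2900>>11=0x5 ⇒ plus (RR)
  rd: (w>>9)&0x3=0x0 → a
  rs: (w>>7)&0x3=0x2 → c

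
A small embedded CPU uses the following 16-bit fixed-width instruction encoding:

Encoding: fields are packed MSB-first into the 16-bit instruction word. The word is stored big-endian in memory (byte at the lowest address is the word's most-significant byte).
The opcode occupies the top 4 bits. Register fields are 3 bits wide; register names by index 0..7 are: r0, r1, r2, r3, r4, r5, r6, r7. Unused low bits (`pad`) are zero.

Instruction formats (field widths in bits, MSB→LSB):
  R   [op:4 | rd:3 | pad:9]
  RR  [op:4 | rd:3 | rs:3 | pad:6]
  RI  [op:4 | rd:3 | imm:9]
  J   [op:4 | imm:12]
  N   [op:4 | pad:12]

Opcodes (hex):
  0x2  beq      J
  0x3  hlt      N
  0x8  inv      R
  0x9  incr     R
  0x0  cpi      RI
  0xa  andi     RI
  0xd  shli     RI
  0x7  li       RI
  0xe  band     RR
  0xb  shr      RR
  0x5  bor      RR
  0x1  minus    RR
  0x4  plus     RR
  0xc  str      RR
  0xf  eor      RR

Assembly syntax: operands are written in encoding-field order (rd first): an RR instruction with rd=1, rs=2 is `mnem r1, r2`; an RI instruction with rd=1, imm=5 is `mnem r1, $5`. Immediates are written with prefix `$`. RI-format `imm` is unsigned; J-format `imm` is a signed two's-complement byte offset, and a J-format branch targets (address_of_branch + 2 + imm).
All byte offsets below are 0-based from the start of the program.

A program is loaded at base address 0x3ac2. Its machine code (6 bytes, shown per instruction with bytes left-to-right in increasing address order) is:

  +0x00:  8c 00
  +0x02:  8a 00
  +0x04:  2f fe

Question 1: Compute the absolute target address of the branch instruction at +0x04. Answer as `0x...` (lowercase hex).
+0x04: 2f fe ⇒ word 0x2ffe (big)
  top 4b → 0x2 → beq [J]
  imm@[11:0]=0xffe (s12→-2) ⇒ $-2
  target = base 0x3ac2 + off 0x04 + 2 + imm -2 = 0x3ac6

0x3ac6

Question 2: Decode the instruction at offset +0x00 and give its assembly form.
@+00  big-endian(8c 00) = 0x8c00
  op=0x8c00>>12=0x8 ⇒ inv (R)
  rd: (w>>9)&0x7=0x6 → r6

inv r6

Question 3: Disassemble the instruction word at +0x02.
@+02  big-endian(8a 00) = 0x8a00
  top 4b → 0x8 → inv [R]
  rd@[11:9]=0x5 ⇒ r5

inv r5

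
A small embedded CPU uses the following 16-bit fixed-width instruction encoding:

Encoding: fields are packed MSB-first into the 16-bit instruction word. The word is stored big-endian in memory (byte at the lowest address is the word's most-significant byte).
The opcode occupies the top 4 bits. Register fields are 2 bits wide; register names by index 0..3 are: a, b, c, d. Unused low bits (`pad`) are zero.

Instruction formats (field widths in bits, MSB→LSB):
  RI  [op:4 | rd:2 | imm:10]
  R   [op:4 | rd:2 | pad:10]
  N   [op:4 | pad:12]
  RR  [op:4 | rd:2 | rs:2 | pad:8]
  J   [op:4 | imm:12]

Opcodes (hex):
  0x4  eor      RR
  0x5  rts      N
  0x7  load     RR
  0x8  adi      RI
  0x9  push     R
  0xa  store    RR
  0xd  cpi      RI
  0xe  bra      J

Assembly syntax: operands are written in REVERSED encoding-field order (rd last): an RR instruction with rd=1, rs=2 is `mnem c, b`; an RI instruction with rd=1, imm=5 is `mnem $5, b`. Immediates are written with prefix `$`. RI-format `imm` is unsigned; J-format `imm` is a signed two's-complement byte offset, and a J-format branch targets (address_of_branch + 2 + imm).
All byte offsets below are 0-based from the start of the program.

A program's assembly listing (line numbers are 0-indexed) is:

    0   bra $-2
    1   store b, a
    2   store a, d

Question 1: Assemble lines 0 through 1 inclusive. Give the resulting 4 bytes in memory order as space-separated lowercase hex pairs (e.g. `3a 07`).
ef fe a1 00

L0: bra op=0xe:4|imm=-2:12 ⇒ 0xeffe ⇒ big ef fe
L1: store op=0xa:4|rd=0:2|rs=1:2|pad=0:8 ⇒ 0xa100 ⇒ big a1 00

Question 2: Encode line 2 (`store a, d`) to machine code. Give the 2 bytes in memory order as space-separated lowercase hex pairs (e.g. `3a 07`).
ac 00

line 2 (store): pack op=0xa:4|rd=3:2|rs=0:2|pad=0:8 = 0xac00; big→ ac 00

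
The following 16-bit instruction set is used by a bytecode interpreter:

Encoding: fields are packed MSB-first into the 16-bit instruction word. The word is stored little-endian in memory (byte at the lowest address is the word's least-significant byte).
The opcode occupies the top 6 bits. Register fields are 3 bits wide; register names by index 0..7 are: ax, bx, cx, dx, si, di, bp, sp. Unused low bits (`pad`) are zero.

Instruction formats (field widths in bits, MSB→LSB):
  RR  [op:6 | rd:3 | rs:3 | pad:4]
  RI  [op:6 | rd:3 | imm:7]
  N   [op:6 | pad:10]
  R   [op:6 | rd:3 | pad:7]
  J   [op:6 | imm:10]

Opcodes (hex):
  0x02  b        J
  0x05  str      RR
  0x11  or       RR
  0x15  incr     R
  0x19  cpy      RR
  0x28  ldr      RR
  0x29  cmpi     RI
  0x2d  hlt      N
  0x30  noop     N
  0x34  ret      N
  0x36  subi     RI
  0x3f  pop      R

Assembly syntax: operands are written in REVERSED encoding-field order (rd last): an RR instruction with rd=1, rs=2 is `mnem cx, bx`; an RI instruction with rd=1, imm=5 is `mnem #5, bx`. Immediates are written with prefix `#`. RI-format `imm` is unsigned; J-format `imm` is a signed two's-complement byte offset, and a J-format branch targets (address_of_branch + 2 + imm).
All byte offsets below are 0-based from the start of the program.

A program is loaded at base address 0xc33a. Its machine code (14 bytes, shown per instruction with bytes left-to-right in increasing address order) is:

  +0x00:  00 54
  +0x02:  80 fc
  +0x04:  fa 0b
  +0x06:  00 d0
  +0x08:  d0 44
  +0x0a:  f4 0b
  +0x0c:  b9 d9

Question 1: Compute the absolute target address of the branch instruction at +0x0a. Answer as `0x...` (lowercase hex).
[0a] f4 0b → 0x0bf4
  opcode bits[15:10]=0x2: b/J
  [9:0] imm=1012 (s10→-12) = #-12
  target = base 0xc33a + off 0x0a + 2 + imm -12 = 0xc33a

0xc33a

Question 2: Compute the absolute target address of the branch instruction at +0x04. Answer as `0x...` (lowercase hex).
[04] fa 0b → 0x0bfa
  opcode bits[15:10]=0x2: b/J
  [9:0] imm=1018 (s10→-6) = #-6
  target = base 0xc33a + off 0x04 + 2 + imm -6 = 0xc33a

0xc33a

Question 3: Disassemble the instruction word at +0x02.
pop bx

[02] 80 fc → 0xfc80
  op=0xfc80>>10=0x3f ⇒ pop (R)
  rd@[9:7]=0x1 ⇒ bx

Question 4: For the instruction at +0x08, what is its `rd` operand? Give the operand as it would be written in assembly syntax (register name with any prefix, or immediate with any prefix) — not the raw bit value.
@+08  little-endian(d0 44) = 0x44d0
  opcode bits[15:10]=0x11: or/RR
  rd: (w>>7)&0x7=0x1 → bx
  rs: (w>>4)&0x7=0x5 → di

bx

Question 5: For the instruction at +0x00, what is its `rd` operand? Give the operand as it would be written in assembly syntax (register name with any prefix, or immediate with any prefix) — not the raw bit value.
+0x00: 00 54 ⇒ word 0x5400 (little)
  op=0x5400>>10=0x15 ⇒ incr (R)
  [9:7] rd=0 = ax

ax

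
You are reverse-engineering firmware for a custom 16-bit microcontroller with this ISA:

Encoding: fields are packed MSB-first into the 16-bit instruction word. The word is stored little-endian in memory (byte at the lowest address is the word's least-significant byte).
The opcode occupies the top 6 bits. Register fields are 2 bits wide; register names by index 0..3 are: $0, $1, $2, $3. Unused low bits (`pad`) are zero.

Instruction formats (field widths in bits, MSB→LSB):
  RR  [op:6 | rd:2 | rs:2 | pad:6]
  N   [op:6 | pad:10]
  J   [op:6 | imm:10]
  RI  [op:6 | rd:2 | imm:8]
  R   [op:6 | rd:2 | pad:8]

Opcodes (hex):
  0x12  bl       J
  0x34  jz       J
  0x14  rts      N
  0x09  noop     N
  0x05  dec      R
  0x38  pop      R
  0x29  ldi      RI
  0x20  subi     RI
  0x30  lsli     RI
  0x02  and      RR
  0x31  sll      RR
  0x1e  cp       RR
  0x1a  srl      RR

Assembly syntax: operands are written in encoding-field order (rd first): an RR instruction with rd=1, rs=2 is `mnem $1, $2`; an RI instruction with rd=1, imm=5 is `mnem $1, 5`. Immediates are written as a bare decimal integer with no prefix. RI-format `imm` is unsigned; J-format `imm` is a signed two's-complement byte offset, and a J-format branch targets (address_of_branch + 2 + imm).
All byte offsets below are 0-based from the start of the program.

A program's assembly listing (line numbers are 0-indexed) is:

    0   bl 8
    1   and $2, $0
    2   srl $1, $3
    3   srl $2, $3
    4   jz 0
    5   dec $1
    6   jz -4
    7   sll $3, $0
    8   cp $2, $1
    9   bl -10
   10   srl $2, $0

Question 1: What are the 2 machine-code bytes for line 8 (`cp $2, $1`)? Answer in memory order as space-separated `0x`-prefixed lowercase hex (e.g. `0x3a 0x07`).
line 8 (cp): pack op=0x1e:6|rd=2:2|rs=1:2|pad=0:6 = 0x7a40; little→ 40 7a

0x40 0x7a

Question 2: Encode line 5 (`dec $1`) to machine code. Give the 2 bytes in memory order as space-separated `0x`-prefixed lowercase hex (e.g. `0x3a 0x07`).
line 5 (dec): pack op=0x5:6|rd=1:2|pad=0:8 = 0x1500; little→ 00 15

0x00 0x15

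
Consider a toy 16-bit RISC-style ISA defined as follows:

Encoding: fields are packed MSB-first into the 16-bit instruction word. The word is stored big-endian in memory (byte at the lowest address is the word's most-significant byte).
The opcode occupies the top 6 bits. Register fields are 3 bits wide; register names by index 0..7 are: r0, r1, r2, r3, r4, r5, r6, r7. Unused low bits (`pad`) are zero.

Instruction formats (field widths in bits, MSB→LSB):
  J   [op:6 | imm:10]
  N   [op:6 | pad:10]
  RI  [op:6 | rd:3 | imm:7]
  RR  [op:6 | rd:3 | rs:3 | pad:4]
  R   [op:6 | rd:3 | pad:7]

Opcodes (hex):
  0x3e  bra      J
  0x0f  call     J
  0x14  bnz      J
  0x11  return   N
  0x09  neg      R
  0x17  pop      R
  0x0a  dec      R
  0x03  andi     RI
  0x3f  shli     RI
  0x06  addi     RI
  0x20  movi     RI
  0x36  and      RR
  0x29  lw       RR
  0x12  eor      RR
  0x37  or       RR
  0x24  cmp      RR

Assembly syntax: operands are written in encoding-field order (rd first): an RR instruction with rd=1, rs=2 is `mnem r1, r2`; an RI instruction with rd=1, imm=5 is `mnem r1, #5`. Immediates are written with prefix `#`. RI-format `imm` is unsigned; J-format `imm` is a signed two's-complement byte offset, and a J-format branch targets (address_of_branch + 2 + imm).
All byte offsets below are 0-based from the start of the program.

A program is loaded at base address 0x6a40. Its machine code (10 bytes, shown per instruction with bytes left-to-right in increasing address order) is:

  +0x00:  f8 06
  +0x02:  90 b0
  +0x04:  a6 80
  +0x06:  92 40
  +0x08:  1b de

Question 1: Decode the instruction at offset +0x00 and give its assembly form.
bra #6

+0x00: f8 06 ⇒ word 0xf806 (big)
  opcode bits[15:10]=0x3e: bra/J
  [9:0] imm=6 = #6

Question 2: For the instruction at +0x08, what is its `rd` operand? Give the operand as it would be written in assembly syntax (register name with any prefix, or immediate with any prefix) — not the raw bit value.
@+08  big-endian(1b de) = 0x1bde
  op=0x1bde>>10=0x6 ⇒ addi (RI)
  rd: (w>>7)&0x7=0x7 → r7
  imm: (w>>0)&0x7f=0x5e → #94

r7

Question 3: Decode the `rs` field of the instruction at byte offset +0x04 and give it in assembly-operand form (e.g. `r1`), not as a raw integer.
r0

+0x04: a6 80 ⇒ word 0xa680 (big)
  top 6b → 0x29 → lw [RR]
  rd@[9:7]=0x5 ⇒ r5
  rs@[6:4]=0x0 ⇒ r0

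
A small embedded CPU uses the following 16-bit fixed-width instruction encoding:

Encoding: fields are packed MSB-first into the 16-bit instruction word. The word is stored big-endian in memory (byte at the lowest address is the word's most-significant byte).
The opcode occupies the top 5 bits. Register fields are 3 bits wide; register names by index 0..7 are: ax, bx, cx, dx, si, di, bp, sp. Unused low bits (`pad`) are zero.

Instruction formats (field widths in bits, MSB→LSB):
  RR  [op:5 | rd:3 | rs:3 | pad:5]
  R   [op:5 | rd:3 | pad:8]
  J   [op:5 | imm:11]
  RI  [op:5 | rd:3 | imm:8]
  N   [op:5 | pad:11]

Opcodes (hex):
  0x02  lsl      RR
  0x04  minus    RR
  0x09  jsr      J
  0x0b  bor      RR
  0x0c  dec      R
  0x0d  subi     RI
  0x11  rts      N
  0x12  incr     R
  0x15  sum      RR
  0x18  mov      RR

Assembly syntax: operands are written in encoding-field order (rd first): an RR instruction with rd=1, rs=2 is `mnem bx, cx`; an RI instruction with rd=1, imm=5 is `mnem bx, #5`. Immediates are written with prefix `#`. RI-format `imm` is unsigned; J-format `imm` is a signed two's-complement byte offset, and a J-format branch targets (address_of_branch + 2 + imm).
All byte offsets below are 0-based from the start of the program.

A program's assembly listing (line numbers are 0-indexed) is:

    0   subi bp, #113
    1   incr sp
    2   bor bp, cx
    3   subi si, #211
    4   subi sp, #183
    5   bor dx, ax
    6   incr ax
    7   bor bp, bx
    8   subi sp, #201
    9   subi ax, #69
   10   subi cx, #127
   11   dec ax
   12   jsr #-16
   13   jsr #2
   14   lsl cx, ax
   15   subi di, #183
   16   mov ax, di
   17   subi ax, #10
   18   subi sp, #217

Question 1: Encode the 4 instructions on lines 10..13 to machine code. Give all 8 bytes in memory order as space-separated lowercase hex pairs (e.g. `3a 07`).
6a 7f 60 00 4f f0 48 02

10. subi fields op=0xd:5|rd=2:3|imm=127:8 → word 6a7fh → 6a 7f
11. dec fields op=0xc:5|rd=0:3|pad=0:8 → word 6000h → 60 00
12. jsr fields op=0x9:5|imm=-16:11 → word 4ff0h → 4f f0
13. jsr fields op=0x9:5|imm=2:11 → word 4802h → 48 02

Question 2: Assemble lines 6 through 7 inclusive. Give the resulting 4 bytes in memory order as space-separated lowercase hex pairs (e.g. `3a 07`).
line 6 (incr): pack op=0x12:5|rd=0:3|pad=0:8 = 0x9000; big→ 90 00
line 7 (bor): pack op=0xb:5|rd=6:3|rs=1:3|pad=0:5 = 0x5e20; big→ 5e 20

90 00 5e 20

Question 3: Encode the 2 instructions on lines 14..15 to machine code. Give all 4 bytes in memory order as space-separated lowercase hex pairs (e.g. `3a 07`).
14. lsl fields op=0x2:5|rd=2:3|rs=0:3|pad=0:5 → word 1200h → 12 00
15. subi fields op=0xd:5|rd=5:3|imm=183:8 → word 6db7h → 6d b7

12 00 6d b7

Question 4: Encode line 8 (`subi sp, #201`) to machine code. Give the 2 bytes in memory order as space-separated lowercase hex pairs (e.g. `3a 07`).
6f c9

L8: subi op=0xd:5|rd=7:3|imm=201:8 ⇒ 0x6fc9 ⇒ big 6f c9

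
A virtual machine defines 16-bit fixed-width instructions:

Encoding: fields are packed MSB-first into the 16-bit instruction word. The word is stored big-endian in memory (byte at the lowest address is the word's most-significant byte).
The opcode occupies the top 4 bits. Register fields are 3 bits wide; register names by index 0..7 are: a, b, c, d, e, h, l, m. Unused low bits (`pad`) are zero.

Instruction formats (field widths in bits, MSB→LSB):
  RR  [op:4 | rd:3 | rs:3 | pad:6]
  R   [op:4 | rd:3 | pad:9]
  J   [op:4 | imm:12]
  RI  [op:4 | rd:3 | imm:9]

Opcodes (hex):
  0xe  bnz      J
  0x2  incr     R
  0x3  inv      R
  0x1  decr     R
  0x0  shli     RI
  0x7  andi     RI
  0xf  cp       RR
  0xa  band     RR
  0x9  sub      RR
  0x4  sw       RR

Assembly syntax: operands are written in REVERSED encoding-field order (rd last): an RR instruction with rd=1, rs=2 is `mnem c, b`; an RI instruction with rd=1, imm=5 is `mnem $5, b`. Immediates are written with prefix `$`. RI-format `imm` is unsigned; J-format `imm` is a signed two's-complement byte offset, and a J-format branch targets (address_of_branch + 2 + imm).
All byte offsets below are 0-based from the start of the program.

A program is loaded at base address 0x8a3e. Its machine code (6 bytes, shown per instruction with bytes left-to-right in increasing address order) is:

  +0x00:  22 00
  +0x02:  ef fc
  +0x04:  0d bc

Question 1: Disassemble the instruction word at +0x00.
+0x00: 22 00 ⇒ word 0x2200 (big)
  op=0x2200>>12=0x2 ⇒ incr (R)
  rd: (w>>9)&0x7=0x1 → b

incr b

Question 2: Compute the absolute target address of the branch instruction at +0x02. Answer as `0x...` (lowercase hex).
0x8a3e

[02] ef fc → 0xeffc
  opcode bits[15:12]=0xe: bnz/J
  imm@[11:0]=0xffc (s12→-4) ⇒ $-4
  target = base 0x8a3e + off 0x02 + 2 + imm -4 = 0x8a3e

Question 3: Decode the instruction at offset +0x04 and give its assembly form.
shli $444, l

@+04  big-endian(0d bc) = 0x0dbc
  op=0x0dbc>>12=0x0 ⇒ shli (RI)
  [11:9] rd=6 = l
  [8:0] imm=444 = $444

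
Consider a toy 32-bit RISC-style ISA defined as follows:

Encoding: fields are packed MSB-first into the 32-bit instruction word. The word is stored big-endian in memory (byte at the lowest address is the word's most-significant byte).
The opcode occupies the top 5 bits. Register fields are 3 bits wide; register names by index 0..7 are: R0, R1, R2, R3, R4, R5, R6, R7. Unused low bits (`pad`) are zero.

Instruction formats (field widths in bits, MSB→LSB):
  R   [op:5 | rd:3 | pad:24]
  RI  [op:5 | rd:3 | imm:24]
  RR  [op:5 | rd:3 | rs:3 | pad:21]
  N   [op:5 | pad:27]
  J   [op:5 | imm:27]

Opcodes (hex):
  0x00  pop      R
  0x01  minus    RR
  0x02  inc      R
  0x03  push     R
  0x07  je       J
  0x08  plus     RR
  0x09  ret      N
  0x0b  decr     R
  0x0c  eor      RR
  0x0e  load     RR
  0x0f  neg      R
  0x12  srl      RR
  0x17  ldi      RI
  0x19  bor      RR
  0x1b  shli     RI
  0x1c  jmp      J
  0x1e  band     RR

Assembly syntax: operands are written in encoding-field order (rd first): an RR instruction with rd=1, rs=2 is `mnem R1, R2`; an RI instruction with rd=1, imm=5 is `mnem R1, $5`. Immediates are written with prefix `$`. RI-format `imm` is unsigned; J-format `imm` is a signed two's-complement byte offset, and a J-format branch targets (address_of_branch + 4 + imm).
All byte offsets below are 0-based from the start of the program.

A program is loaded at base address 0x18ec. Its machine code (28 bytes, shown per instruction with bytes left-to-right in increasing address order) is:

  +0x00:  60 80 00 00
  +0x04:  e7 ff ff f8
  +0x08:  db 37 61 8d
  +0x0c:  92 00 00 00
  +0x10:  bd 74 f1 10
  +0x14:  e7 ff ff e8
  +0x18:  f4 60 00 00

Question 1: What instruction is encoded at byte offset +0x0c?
srl R2, R0

+0x0c: 92 00 00 00 ⇒ word 0x92000000 (big)
  op=0x92000000>>27=0x12 ⇒ srl (RR)
  rd: (w>>24)&0x7=0x2 → R2
  rs: (w>>21)&0x7=0x0 → R0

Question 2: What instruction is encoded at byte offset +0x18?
[18] f4 60 00 00 → 0xf4600000
  opcode bits[31:27]=0x1e: band/RR
  [26:24] rd=4 = R4
  [23:21] rs=3 = R3

band R4, R3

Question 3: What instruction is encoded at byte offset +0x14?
jmp $-24

+0x14: e7 ff ff e8 ⇒ word 0xe7ffffe8 (big)
  top 5b → 0x1c → jmp [J]
  [26:0] imm=134217704 (s27→-24) = $-24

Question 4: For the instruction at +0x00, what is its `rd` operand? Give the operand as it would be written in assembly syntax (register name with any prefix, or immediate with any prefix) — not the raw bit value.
R0

off 0x00: read 60 80 00 00 as big → 0x60800000
  opcode bits[31:27]=0xc: eor/RR
  [26:24] rd=0 = R0
  [23:21] rs=4 = R4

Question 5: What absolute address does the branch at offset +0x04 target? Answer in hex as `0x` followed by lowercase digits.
@+04  big-endian(e7 ff ff f8) = 0xe7fffff8
  op=0xe7fffff8>>27=0x1c ⇒ jmp (J)
  imm@[26:0]=0x7fffff8 (s27→-8) ⇒ $-8
  target = base 0x18ec + off 0x04 + 4 + imm -8 = 0x18ec

0x18ec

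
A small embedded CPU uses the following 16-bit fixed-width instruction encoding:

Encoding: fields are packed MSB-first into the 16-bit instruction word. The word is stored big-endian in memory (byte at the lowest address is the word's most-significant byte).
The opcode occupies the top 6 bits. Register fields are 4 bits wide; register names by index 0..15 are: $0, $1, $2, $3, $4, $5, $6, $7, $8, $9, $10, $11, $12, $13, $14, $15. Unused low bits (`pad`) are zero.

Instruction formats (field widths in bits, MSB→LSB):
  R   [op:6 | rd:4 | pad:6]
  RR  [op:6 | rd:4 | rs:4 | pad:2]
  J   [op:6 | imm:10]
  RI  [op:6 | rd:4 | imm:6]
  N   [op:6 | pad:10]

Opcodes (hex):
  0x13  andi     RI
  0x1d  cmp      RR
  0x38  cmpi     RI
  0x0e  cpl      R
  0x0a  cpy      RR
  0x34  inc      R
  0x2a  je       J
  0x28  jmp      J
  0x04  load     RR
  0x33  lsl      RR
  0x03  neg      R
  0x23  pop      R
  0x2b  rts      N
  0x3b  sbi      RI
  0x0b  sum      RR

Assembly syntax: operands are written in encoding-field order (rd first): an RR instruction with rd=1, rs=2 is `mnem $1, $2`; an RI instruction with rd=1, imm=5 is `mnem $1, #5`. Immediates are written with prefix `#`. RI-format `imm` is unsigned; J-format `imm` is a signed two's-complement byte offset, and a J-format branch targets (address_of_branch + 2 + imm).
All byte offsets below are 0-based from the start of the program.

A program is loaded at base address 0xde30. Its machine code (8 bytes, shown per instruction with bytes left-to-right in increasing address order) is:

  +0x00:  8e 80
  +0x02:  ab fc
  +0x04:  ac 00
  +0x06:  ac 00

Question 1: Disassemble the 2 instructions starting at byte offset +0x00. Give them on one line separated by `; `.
@+00  big-endian(8e 80) = 0x8e80
  top 6b → 0x23 → pop [R]
  rd: (w>>6)&0xf=0xa → $10
@+02  big-endian(ab fc) = 0xabfc
  top 6b → 0x2a → je [J]
  imm: (w>>0)&0x3ff=0x3fc (s10→-4) → #-4

pop $10; je #-4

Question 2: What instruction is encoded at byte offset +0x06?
rts

@+06  big-endian(ac 00) = 0xac00
  top 6b → 0x2b → rts [N]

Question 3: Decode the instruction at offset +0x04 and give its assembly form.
rts

off 0x04: read ac 00 as big → 0xac00
  op=0xac00>>10=0x2b ⇒ rts (N)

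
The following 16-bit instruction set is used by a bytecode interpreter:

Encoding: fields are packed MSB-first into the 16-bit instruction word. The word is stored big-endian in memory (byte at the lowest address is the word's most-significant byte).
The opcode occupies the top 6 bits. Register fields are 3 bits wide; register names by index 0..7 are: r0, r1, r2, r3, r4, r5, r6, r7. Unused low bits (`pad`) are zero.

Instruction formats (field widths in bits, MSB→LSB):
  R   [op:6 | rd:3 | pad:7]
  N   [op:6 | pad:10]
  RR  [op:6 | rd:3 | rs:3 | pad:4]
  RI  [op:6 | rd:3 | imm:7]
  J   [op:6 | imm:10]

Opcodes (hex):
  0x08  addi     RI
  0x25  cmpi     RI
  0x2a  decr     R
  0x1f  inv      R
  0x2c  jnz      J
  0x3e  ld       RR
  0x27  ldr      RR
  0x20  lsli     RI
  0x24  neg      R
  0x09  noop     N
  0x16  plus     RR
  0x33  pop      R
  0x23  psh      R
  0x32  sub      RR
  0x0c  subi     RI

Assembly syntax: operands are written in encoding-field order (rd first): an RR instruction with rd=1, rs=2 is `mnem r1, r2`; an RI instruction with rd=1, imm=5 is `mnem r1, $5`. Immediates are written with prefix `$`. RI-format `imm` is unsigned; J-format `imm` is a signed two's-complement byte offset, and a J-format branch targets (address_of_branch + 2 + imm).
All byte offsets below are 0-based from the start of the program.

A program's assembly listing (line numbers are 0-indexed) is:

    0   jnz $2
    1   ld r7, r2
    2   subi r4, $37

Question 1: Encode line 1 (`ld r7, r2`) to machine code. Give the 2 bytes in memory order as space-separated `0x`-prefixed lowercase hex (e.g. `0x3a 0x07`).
0xfb 0xa0

line 1 (ld): pack op=0x3e:6|rd=7:3|rs=2:3|pad=0:4 = 0xfba0; big→ fb a0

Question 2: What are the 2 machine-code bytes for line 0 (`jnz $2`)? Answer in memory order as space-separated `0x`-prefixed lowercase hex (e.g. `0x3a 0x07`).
0xb0 0x02

line 0 (jnz): pack op=0x2c:6|imm=2:10 = 0xb002; big→ b0 02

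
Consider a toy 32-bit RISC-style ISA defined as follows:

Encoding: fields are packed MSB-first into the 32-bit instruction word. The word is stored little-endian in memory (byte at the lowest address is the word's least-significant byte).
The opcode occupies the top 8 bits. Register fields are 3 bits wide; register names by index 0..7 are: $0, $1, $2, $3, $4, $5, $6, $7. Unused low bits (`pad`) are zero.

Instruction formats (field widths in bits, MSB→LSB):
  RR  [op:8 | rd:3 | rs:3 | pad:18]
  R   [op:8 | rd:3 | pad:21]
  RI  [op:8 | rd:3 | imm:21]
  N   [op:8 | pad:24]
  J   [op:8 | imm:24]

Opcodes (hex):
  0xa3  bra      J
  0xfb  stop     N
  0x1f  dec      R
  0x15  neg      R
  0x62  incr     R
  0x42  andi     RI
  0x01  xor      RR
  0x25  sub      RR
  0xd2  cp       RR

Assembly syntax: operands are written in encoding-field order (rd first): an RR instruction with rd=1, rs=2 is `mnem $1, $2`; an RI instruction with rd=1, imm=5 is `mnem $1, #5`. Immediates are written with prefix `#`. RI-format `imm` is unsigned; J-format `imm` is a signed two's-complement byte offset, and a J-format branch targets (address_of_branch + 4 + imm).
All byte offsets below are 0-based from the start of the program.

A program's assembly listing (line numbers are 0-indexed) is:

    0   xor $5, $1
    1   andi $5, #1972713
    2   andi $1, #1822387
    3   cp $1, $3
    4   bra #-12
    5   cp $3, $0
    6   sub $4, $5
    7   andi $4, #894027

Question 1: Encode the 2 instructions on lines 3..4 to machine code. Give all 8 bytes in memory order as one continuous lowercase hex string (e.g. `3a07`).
line 3 (cp): pack op=0xd2:8|rd=1:3|rs=3:3|pad=0:18 = 0xd22c0000; little→ 00 00 2c d2
line 4 (bra): pack op=0xa3:8|imm=-12:24 = 0xa3fffff4; little→ f4 ff ff a3

00002cd2f4ffffa3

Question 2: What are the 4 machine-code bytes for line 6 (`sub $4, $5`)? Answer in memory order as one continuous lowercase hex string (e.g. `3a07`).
6. sub fields op=0x25:8|rd=4:3|rs=5:3|pad=0:18 → word 25940000h → 00 00 94 25

00009425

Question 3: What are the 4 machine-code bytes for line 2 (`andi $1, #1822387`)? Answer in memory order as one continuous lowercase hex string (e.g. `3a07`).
L2: andi op=0x42:8|rd=1:3|imm=1822387:21 ⇒ 0x423bceb3 ⇒ little b3 ce 3b 42

b3ce3b42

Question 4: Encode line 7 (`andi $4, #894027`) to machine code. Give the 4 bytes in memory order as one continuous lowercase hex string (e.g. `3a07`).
line 7 (andi): pack op=0x42:8|rd=4:3|imm=894027:21 = 0x428da44b; little→ 4b a4 8d 42

4ba48d42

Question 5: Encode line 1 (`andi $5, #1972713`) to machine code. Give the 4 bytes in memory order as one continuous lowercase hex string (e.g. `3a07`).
line 1 (andi): pack op=0x42:8|rd=5:3|imm=1972713:21 = 0x42be19e9; little→ e9 19 be 42

e919be42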